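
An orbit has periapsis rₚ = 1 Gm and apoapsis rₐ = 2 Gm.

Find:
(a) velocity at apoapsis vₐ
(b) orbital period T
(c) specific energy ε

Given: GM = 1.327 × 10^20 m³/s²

Convert to SI: rₚ = 1 Gm = 1e+09 m; rₐ = 2 Gm = 2e+09 m.
(a) With a = (rₚ + rₐ)/2 = 1.5e+09 m, vₐ = √(GM (2/rₐ − 1/a)) = √(1.327e+20 · (2/2e+09 − 1/1.5e+09)) m/s ≈ 2.103e+05 m/s
(b) With a = (rₚ + rₐ)/2 = 1.5e+09 m, T = 2π √(a³/GM) = 2π √((1.5e+09)³/1.327e+20) s ≈ 3.169e+04 s
(c) With a = (rₚ + rₐ)/2 = 1.5e+09 m, ε = −GM/(2a) = −1.327e+20/(2 · 1.5e+09) J/kg ≈ -4.423e+10 J/kg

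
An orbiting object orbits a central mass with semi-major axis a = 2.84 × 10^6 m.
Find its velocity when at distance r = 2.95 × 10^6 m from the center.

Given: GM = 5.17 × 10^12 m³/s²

Vis-viva: v = √(GM · (2/r − 1/a)).
2/r − 1/a = 2/2.95e+06 − 1/2.84e+06 = 3.25853e-07 m⁻¹.
v = √(5.17e+12 · 3.25853e-07) m/s ≈ 1298 m/s = 1.298 km/s.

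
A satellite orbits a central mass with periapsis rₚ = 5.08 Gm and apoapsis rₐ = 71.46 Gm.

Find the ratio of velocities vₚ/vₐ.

Convert to SI: rₚ = 5.08 Gm = 5.08e+09 m; rₐ = 71.46 Gm = 7.146e+10 m.
Conservation of angular momentum gives rₚvₚ = rₐvₐ, so vₚ/vₐ = rₐ/rₚ.
vₚ/vₐ = 7.146e+10 / 5.08e+09 ≈ 14.07.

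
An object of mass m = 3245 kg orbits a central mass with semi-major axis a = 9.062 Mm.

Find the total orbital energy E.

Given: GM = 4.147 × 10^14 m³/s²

Convert to SI: a = 9.062 Mm = 9.062e+06 m.
E = −GMm / (2a).
E = −4.147e+14 · 3245 / (2 · 9.062e+06) J ≈ -7.425e+10 J = -74.25 GJ.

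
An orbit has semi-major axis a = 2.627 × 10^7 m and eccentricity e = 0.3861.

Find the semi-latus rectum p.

p = a (1 − e²).
p = 2.627e+07 · (1 − (0.3861)²) = 2.627e+07 · 0.850927 ≈ 2.235e+07 m = 2.235 × 10^7 m.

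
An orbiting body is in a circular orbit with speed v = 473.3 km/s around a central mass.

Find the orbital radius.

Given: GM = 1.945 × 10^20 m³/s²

Convert to SI: v = 473.3 km/s = 473300 m/s.
For a circular orbit, v² = GM / r, so r = GM / v².
r = 1.945e+20 / (473300)² m ≈ 8.683e+08 m = 868.3 Mm.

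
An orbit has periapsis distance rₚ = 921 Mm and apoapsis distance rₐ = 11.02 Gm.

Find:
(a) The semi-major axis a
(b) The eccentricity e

Convert to SI: rₚ = 921 Mm = 9.21e+08 m; rₐ = 11.02 Gm = 1.102e+10 m.
(a) a = (rₚ + rₐ) / 2 = (9.21e+08 + 1.102e+10) / 2 ≈ 5.97e+09 m = 5.971 Gm.
(b) e = (rₐ − rₚ) / (rₐ + rₚ) = (1.102e+10 − 9.21e+08) / (1.102e+10 + 9.21e+08) ≈ 0.8457.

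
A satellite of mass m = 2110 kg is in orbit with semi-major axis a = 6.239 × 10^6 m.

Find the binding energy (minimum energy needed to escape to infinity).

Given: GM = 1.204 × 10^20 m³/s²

Total orbital energy is E = −GMm/(2a); binding energy is E_bind = −E = GMm/(2a).
E_bind = 1.204e+20 · 2110 / (2 · 6.239e+06) J ≈ 2.036e+16 J = 20.36 PJ.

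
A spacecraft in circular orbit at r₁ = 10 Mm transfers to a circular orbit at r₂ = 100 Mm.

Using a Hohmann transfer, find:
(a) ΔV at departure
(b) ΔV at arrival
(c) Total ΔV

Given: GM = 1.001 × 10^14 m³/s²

Convert to SI: r₁ = 10 Mm = 1e+07 m; r₂ = 100 Mm = 1e+08 m.
Transfer semi-major axis: a_t = (r₁ + r₂)/2 = (1e+07 + 1e+08)/2 = 5.5e+07 m.
Circular speeds: v₁ = √(GM/r₁) = 3163.86 m/s, v₂ = √(GM/r₂) = 1000.5 m/s.
Transfer speeds (vis-viva v² = GM(2/r − 1/a_t)): v₁ᵗ = 4266.15 m/s, v₂ᵗ = 426.615 m/s.
(a) ΔV₁ = |v₁ᵗ − v₁| ≈ 1102 m/s = 1.102 km/s.
(b) ΔV₂ = |v₂ − v₂ᵗ| ≈ 573.9 m/s = 573.9 m/s.
(c) ΔV_total = ΔV₁ + ΔV₂ ≈ 1676 m/s = 1.676 km/s.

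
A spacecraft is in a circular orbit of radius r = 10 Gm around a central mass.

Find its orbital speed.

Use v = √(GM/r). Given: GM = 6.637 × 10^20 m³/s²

Convert to SI: r = 10 Gm = 1e+10 m.
For a circular orbit, gravity supplies the centripetal force, so v = √(GM / r).
v = √(6.637e+20 / 1e+10) m/s ≈ 2.576e+05 m/s = 257.6 km/s.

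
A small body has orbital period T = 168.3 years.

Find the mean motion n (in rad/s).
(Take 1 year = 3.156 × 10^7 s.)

Convert to SI: T = 168.3 years = 5.31155e+09 s.
n = 2π / T.
n = 2π / 5.31155e+09 s ≈ 1.183e-09 rad/s.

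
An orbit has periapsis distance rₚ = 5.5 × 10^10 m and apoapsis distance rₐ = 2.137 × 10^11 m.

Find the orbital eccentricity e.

e = (rₐ − rₚ) / (rₐ + rₚ).
e = (2.137e+11 − 5.5e+10) / (2.137e+11 + 5.5e+10) = 1.587e+11 / 2.687e+11 ≈ 0.5906.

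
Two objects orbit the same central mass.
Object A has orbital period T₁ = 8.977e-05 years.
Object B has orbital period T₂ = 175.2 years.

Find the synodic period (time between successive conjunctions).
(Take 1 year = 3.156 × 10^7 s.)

Convert to SI: T₁ = 8.977e-05 years = 2833.14 s; T₂ = 175.2 years = 5.52931e+09 s.
T_syn = |T₁ · T₂ / (T₁ − T₂)|.
T_syn = |2833.14 · 5.52931e+09 / (2833.14 − 5.52931e+09)| s ≈ 2833 s = 8.977e-05 years.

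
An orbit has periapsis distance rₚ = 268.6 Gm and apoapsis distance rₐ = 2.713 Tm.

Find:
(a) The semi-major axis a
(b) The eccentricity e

Convert to SI: rₚ = 268.6 Gm = 2.686e+11 m; rₐ = 2.713 Tm = 2.713e+12 m.
(a) a = (rₚ + rₐ) / 2 = (2.686e+11 + 2.713e+12) / 2 ≈ 1.491e+12 m = 1.491 Tm.
(b) e = (rₐ − rₚ) / (rₐ + rₚ) = (2.713e+12 − 2.686e+11) / (2.713e+12 + 2.686e+11) ≈ 0.8198.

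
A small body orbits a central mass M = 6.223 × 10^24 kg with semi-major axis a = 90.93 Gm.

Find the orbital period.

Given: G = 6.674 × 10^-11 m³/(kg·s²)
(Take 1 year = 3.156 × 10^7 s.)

Convert to SI: a = 90.93 Gm = 9.093e+10 m.
GM = G · M = 6.674e-11 · 6.223e+24 = 4.15323e+14 m³/s².
Kepler's third law: T = 2π √(a³ / GM).
Substituting a = 9.093e+10 m and GM = 4.15323e+14 m³/s²:
T = 2π √((9.093e+10)³ / 4.15323e+14) s
T ≈ 8.454e+09 s = 267.9 years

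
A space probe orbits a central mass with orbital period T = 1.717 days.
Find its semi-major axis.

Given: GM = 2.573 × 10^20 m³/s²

Convert to SI: T = 1.717 days = 148349 s.
Invert Kepler's third law: a = (GM · T² / (4π²))^(1/3).
Substituting T = 148349 s and GM = 2.573e+20 m³/s²:
a = (2.573e+20 · (148349)² / (4π²))^(1/3) m
a ≈ 5.235e+09 m = 5.235 Gm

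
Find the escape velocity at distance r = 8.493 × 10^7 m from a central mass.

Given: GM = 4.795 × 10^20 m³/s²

Escape velocity comes from setting total energy to zero: ½v² − GM/r = 0 ⇒ v_esc = √(2GM / r).
v_esc = √(2 · 4.795e+20 / 8.493e+07) m/s ≈ 3.36e+06 m/s = 3360 km/s.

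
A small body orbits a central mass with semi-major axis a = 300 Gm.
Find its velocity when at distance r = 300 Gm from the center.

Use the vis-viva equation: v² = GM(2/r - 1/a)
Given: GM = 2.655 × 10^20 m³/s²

Convert to SI: a = 300 Gm = 3e+11 m; r = 300 Gm = 3e+11 m.
Vis-viva: v = √(GM · (2/r − 1/a)).
2/r − 1/a = 2/3e+11 − 1/3e+11 = 3.33333e-12 m⁻¹.
v = √(2.655e+20 · 3.33333e-12) m/s ≈ 2.975e+04 m/s = 29.75 km/s.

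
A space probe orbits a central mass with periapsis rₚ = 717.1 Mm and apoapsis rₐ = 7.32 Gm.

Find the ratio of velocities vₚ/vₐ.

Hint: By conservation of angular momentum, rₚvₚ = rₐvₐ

Convert to SI: rₚ = 717.1 Mm = 7.171e+08 m; rₐ = 7.32 Gm = 7.32e+09 m.
Conservation of angular momentum gives rₚvₚ = rₐvₐ, so vₚ/vₐ = rₐ/rₚ.
vₚ/vₐ = 7.32e+09 / 7.171e+08 ≈ 10.21.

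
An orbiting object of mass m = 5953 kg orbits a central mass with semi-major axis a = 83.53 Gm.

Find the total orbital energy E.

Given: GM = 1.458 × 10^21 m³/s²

Convert to SI: a = 83.53 Gm = 8.353e+10 m.
E = −GMm / (2a).
E = −1.458e+21 · 5953 / (2 · 8.353e+10) J ≈ -5.195e+13 J = -51.95 TJ.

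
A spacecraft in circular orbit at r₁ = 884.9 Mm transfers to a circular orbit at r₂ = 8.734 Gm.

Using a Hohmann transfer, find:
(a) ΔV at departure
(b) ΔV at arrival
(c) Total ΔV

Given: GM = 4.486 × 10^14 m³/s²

Convert to SI: r₁ = 884.9 Mm = 8.849e+08 m; r₂ = 8.734 Gm = 8.734e+09 m.
Transfer semi-major axis: a_t = (r₁ + r₂)/2 = (8.849e+08 + 8.734e+09)/2 = 4.80945e+09 m.
Circular speeds: v₁ = √(GM/r₁) = 712.004 m/s, v₂ = √(GM/r₂) = 226.633 m/s.
Transfer speeds (vis-viva v² = GM(2/r − 1/a_t)): v₁ᵗ = 959.492 m/s, v₂ᵗ = 97.2126 m/s.
(a) ΔV₁ = |v₁ᵗ − v₁| ≈ 247.5 m/s = 247.5 m/s.
(b) ΔV₂ = |v₂ − v₂ᵗ| ≈ 129.4 m/s = 129.4 m/s.
(c) ΔV_total = ΔV₁ + ΔV₂ ≈ 376.9 m/s = 376.9 m/s.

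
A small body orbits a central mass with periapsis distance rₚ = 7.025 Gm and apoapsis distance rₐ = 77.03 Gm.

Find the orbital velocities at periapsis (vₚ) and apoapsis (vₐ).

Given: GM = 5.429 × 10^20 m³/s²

Convert to SI: rₚ = 7.025 Gm = 7.025e+09 m; rₐ = 77.03 Gm = 7.703e+10 m.
Use the vis-viva equation v² = GM(2/r − 1/a) with a = (rₚ + rₐ)/2 = (7.025e+09 + 7.703e+10)/2 = 4.20275e+10 m.
vₚ = √(GM · (2/rₚ − 1/a)) = √(5.429e+20 · (2/7.025e+09 − 1/4.20275e+10)) m/s ≈ 3.764e+05 m/s = 376.4 km/s.
vₐ = √(GM · (2/rₐ − 1/a)) = √(5.429e+20 · (2/7.703e+10 − 1/4.20275e+10)) m/s ≈ 3.432e+04 m/s = 34.32 km/s.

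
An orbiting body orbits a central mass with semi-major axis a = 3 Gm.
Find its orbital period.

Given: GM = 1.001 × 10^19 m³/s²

Convert to SI: a = 3 Gm = 3e+09 m.
Kepler's third law: T = 2π √(a³ / GM).
Substituting a = 3e+09 m and GM = 1.001e+19 m³/s²:
T = 2π √((3e+09)³ / 1.001e+19) s
T ≈ 3.263e+05 s = 3.777 days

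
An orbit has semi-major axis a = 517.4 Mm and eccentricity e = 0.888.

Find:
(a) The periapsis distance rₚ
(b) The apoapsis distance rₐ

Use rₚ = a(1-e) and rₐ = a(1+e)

Convert to SI: a = 517.4 Mm = 5.174e+08 m.
(a) rₚ = a(1 − e) = 5.174e+08 · (1 − 0.888) = 5.174e+08 · 0.112 ≈ 5.795e+07 m = 57.95 Mm.
(b) rₐ = a(1 + e) = 5.174e+08 · (1 + 0.888) = 5.174e+08 · 1.888 ≈ 9.769e+08 m = 976.9 Mm.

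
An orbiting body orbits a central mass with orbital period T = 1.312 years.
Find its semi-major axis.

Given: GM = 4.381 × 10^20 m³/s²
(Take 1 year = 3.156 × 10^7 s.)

Convert to SI: T = 1.312 years = 4.14067e+07 s.
Invert Kepler's third law: a = (GM · T² / (4π²))^(1/3).
Substituting T = 4.14067e+07 s and GM = 4.381e+20 m³/s²:
a = (4.381e+20 · (4.14067e+07)² / (4π²))^(1/3) m
a ≈ 2.67e+11 m = 2.67 × 10^11 m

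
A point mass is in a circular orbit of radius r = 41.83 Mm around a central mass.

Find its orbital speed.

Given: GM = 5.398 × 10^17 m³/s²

Convert to SI: r = 41.83 Mm = 4.183e+07 m.
For a circular orbit, gravity supplies the centripetal force, so v = √(GM / r).
v = √(5.398e+17 / 4.183e+07) m/s ≈ 1.136e+05 m/s = 113.6 km/s.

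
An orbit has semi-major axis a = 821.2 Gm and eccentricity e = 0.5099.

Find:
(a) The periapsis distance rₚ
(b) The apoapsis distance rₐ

Convert to SI: a = 821.2 Gm = 8.212e+11 m.
(a) rₚ = a(1 − e) = 8.212e+11 · (1 − 0.5099) = 8.212e+11 · 0.4901 ≈ 4.025e+11 m = 402.5 Gm.
(b) rₐ = a(1 + e) = 8.212e+11 · (1 + 0.5099) = 8.212e+11 · 1.5099 ≈ 1.24e+12 m = 1.24 Tm.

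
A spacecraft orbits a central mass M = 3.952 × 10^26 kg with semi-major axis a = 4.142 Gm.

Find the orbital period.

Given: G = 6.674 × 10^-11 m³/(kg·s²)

Convert to SI: a = 4.142 Gm = 4.142e+09 m.
GM = G · M = 6.674e-11 · 3.952e+26 = 2.63756e+16 m³/s².
Kepler's third law: T = 2π √(a³ / GM).
Substituting a = 4.142e+09 m and GM = 2.63756e+16 m³/s²:
T = 2π √((4.142e+09)³ / 2.63756e+16) s
T ≈ 1.031e+07 s = 119.4 days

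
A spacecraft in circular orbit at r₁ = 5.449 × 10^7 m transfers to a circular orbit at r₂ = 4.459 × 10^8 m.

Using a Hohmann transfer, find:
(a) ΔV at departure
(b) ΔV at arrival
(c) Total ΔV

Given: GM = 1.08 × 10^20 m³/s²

Transfer semi-major axis: a_t = (r₁ + r₂)/2 = (5.449e+07 + 4.459e+08)/2 = 2.50195e+08 m.
Circular speeds: v₁ = √(GM/r₁) = 1.40784e+06 m/s, v₂ = √(GM/r₂) = 492145 m/s.
Transfer speeds (vis-viva v² = GM(2/r − 1/a_t)): v₁ᵗ = 1.87946e+06 m/s, v₂ᵗ = 229674 m/s.
(a) ΔV₁ = |v₁ᵗ − v₁| ≈ 4.716e+05 m/s = 471.6 km/s.
(b) ΔV₂ = |v₂ − v₂ᵗ| ≈ 2.625e+05 m/s = 262.5 km/s.
(c) ΔV_total = ΔV₁ + ΔV₂ ≈ 7.341e+05 m/s = 734.1 km/s.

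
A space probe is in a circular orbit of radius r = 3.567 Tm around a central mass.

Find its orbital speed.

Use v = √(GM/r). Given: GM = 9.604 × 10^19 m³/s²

Convert to SI: r = 3.567 Tm = 3.567e+12 m.
For a circular orbit, gravity supplies the centripetal force, so v = √(GM / r).
v = √(9.604e+19 / 3.567e+12) m/s ≈ 5189 m/s = 5.189 km/s.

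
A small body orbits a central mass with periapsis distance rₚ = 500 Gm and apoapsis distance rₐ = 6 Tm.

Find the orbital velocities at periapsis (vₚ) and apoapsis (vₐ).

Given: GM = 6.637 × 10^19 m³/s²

Convert to SI: rₚ = 500 Gm = 5e+11 m; rₐ = 6 Tm = 6e+12 m.
Use the vis-viva equation v² = GM(2/r − 1/a) with a = (rₚ + rₐ)/2 = (5e+11 + 6e+12)/2 = 3.25e+12 m.
vₚ = √(GM · (2/rₚ − 1/a)) = √(6.637e+19 · (2/5e+11 − 1/3.25e+12)) m/s ≈ 1.565e+04 m/s = 15.65 km/s.
vₐ = √(GM · (2/rₐ − 1/a)) = √(6.637e+19 · (2/6e+12 − 1/3.25e+12)) m/s ≈ 1305 m/s = 1.305 km/s.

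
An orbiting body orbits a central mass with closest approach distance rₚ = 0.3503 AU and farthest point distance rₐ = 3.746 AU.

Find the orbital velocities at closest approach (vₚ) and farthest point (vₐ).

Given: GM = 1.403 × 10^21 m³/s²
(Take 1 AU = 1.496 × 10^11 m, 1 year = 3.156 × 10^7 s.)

Convert to SI: rₚ = 0.3503 AU = 5.24049e+10 m; rₐ = 3.746 AU = 5.60402e+11 m.
Use the vis-viva equation v² = GM(2/r − 1/a) with a = (rₚ + rₐ)/2 = (5.24049e+10 + 5.60402e+11)/2 = 3.06403e+11 m.
vₚ = √(GM · (2/rₚ − 1/a)) = √(1.403e+21 · (2/5.24049e+10 − 1/3.06403e+11)) m/s ≈ 2.213e+05 m/s = 46.68 AU/year.
vₐ = √(GM · (2/rₐ − 1/a)) = √(1.403e+21 · (2/5.60402e+11 − 1/3.06403e+11)) m/s ≈ 2.069e+04 m/s = 4.365 AU/year.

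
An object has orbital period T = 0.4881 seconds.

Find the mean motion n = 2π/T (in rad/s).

n = 2π / T.
n = 2π / 0.4881 s ≈ 12.87 rad/s.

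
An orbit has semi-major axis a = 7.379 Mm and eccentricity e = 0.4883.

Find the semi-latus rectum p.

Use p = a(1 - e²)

Convert to SI: a = 7.379 Mm = 7.379e+06 m.
p = a (1 − e²).
p = 7.379e+06 · (1 − (0.4883)²) = 7.379e+06 · 0.761563 ≈ 5.62e+06 m = 5.62 Mm.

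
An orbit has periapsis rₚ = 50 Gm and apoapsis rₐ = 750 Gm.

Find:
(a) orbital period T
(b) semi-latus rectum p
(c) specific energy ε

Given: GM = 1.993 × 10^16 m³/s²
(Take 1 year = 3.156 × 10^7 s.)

Convert to SI: rₚ = 50 Gm = 5e+10 m; rₐ = 750 Gm = 7.5e+11 m.
(a) With a = (rₚ + rₐ)/2 = 4e+11 m, T = 2π √(a³/GM) = 2π √((4e+11)³/1.993e+16) s ≈ 1.126e+10 s
(b) From a = (rₚ + rₐ)/2 = 4e+11 m and e = (rₐ − rₚ)/(rₐ + rₚ) = 0.875, p = a(1 − e²) = 4e+11 · (1 − (0.875)²) ≈ 9.375e+10 m
(c) With a = (rₚ + rₐ)/2 = 4e+11 m, ε = −GM/(2a) = −1.993e+16/(2 · 4e+11) J/kg ≈ -2.491e+04 J/kg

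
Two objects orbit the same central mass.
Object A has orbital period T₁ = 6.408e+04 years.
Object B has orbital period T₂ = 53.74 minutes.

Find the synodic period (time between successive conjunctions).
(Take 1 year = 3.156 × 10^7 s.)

Convert to SI: T₁ = 6.408e+04 years = 2.02236e+12 s; T₂ = 53.74 minutes = 3224.4 s.
T_syn = |T₁ · T₂ / (T₁ − T₂)|.
T_syn = |2.02236e+12 · 3224.4 / (2.02236e+12 − 3224.4)| s ≈ 3224 s = 53.74 minutes.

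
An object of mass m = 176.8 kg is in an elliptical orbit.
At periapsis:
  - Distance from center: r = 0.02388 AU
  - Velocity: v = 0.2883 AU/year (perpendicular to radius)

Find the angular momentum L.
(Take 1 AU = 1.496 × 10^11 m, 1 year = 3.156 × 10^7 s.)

Convert to SI: r = 0.02388 AU = 3.57245e+09 m; v = 0.2883 AU/year = 1366.59 m/s.
Since v is perpendicular to r, L = m · v · r.
L = 176.8 · 1366.59 · 3.57245e+09 kg·m²/s ≈ 8.632e+14 kg·m²/s.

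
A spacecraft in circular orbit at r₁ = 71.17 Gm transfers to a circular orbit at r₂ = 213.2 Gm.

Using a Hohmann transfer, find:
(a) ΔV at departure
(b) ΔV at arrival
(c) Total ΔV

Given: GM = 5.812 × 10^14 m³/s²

Convert to SI: r₁ = 71.17 Gm = 7.117e+10 m; r₂ = 213.2 Gm = 2.132e+11 m.
Transfer semi-major axis: a_t = (r₁ + r₂)/2 = (7.117e+10 + 2.132e+11)/2 = 1.42185e+11 m.
Circular speeds: v₁ = √(GM/r₁) = 90.3679 m/s, v₂ = √(GM/r₂) = 52.2119 m/s.
Transfer speeds (vis-viva v² = GM(2/r − 1/a_t)): v₁ᵗ = 110.658 m/s, v₂ᵗ = 36.9395 m/s.
(a) ΔV₁ = |v₁ᵗ − v₁| ≈ 20.29 m/s = 20.29 m/s.
(b) ΔV₂ = |v₂ − v₂ᵗ| ≈ 15.27 m/s = 15.27 m/s.
(c) ΔV_total = ΔV₁ + ΔV₂ ≈ 35.56 m/s = 35.56 m/s.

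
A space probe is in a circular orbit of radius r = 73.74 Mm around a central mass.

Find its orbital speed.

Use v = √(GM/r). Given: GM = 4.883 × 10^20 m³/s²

Convert to SI: r = 73.74 Mm = 7.374e+07 m.
For a circular orbit, gravity supplies the centripetal force, so v = √(GM / r).
v = √(4.883e+20 / 7.374e+07) m/s ≈ 2.573e+06 m/s = 2573 km/s.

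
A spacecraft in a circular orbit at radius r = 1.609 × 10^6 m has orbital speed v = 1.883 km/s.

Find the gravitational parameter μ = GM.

Convert to SI: v = 1.883 km/s = 1883 m/s.
For a circular orbit v² = GM/r, so GM = v² · r.
GM = (1883)² · 1.609e+06 m³/s² ≈ 5.705e+12 m³/s² = 5.705 × 10^12 m³/s².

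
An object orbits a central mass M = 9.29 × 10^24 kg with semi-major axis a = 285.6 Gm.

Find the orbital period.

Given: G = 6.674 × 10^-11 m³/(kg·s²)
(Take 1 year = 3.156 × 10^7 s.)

Convert to SI: a = 285.6 Gm = 2.856e+11 m.
GM = G · M = 6.674e-11 · 9.29e+24 = 6.20015e+14 m³/s².
Kepler's third law: T = 2π √(a³ / GM).
Substituting a = 2.856e+11 m and GM = 6.20015e+14 m³/s²:
T = 2π √((2.856e+11)³ / 6.20015e+14) s
T ≈ 3.851e+10 s = 1220 years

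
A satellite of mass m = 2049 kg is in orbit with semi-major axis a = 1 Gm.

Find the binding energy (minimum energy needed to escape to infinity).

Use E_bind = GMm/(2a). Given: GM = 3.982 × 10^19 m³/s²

Convert to SI: a = 1 Gm = 1e+09 m.
Total orbital energy is E = −GMm/(2a); binding energy is E_bind = −E = GMm/(2a).
E_bind = 3.982e+19 · 2049 / (2 · 1e+09) J ≈ 4.08e+13 J = 40.8 TJ.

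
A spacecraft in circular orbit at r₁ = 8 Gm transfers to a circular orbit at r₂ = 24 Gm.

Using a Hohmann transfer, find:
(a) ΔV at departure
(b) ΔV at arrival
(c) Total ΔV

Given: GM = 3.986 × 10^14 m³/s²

Convert to SI: r₁ = 8 Gm = 8e+09 m; r₂ = 24 Gm = 2.4e+10 m.
Transfer semi-major axis: a_t = (r₁ + r₂)/2 = (8e+09 + 2.4e+10)/2 = 1.6e+10 m.
Circular speeds: v₁ = √(GM/r₁) = 223.215 m/s, v₂ = √(GM/r₂) = 128.873 m/s.
Transfer speeds (vis-viva v² = GM(2/r − 1/a_t)): v₁ᵗ = 273.382 m/s, v₂ᵗ = 91.1272 m/s.
(a) ΔV₁ = |v₁ᵗ − v₁| ≈ 50.17 m/s = 50.17 m/s.
(b) ΔV₂ = |v₂ − v₂ᵗ| ≈ 37.75 m/s = 37.75 m/s.
(c) ΔV_total = ΔV₁ + ΔV₂ ≈ 87.91 m/s = 87.91 m/s.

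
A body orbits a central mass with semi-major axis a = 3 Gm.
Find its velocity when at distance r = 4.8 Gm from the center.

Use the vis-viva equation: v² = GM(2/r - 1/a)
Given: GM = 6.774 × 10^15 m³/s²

Convert to SI: a = 3 Gm = 3e+09 m; r = 4.8 Gm = 4.8e+09 m.
Vis-viva: v = √(GM · (2/r − 1/a)).
2/r − 1/a = 2/4.8e+09 − 1/3e+09 = 8.33333e-11 m⁻¹.
v = √(6.774e+15 · 8.33333e-11) m/s ≈ 751.3 m/s = 751.3 m/s.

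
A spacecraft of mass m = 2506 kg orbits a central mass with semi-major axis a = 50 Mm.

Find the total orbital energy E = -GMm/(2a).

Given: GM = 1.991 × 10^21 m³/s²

Convert to SI: a = 50 Mm = 5e+07 m.
E = −GMm / (2a).
E = −1.991e+21 · 2506 / (2 · 5e+07) J ≈ -4.989e+16 J = -49.89 PJ.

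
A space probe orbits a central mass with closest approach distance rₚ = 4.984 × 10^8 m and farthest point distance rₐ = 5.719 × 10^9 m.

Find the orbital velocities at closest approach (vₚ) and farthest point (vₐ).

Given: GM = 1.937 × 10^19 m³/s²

Use the vis-viva equation v² = GM(2/r − 1/a) with a = (rₚ + rₐ)/2 = (4.984e+08 + 5.719e+09)/2 = 3.1087e+09 m.
vₚ = √(GM · (2/rₚ − 1/a)) = √(1.937e+19 · (2/4.984e+08 − 1/3.1087e+09)) m/s ≈ 2.674e+05 m/s = 267.4 km/s.
vₐ = √(GM · (2/rₐ − 1/a)) = √(1.937e+19 · (2/5.719e+09 − 1/3.1087e+09)) m/s ≈ 2.33e+04 m/s = 23.3 km/s.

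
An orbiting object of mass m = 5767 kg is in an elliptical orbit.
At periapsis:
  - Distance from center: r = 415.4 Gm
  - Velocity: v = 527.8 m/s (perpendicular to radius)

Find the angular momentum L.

Convert to SI: r = 415.4 Gm = 4.154e+11 m.
Since v is perpendicular to r, L = m · v · r.
L = 5767 · 527.8 · 4.154e+11 kg·m²/s ≈ 1.264e+18 kg·m²/s.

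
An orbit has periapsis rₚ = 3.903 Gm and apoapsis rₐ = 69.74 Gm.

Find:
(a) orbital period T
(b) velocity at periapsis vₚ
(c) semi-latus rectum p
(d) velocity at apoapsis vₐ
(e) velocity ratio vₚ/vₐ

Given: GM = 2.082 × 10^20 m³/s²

Convert to SI: rₚ = 3.903 Gm = 3.903e+09 m; rₐ = 69.74 Gm = 6.974e+10 m.
(a) With a = (rₚ + rₐ)/2 = 3.68215e+10 m, T = 2π √(a³/GM) = 2π √((3.68215e+10)³/2.082e+20) s ≈ 3.077e+06 s
(b) With a = (rₚ + rₐ)/2 = 3.68215e+10 m, vₚ = √(GM (2/rₚ − 1/a)) = √(2.082e+20 · (2/3.903e+09 − 1/3.68215e+10)) m/s ≈ 3.179e+05 m/s
(c) From a = (rₚ + rₐ)/2 = 3.68215e+10 m and e = (rₐ − rₚ)/(rₐ + rₚ) = 0.894002, p = a(1 − e²) = 3.68215e+10 · (1 − (0.894002)²) ≈ 7.392e+09 m
(d) With a = (rₚ + rₐ)/2 = 3.68215e+10 m, vₐ = √(GM (2/rₐ − 1/a)) = √(2.082e+20 · (2/6.974e+10 − 1/3.68215e+10)) m/s ≈ 1.779e+04 m/s
(e) Conservation of angular momentum (rₚvₚ = rₐvₐ) gives vₚ/vₐ = rₐ/rₚ = 6.974e+10/3.903e+09 ≈ 17.87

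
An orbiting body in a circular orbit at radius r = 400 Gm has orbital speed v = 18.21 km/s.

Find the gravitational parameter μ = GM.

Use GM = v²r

Convert to SI: r = 400 Gm = 4e+11 m; v = 18.21 km/s = 18210 m/s.
For a circular orbit v² = GM/r, so GM = v² · r.
GM = (18210)² · 4e+11 m³/s² ≈ 1.326e+20 m³/s² = 1.326 × 10^20 m³/s².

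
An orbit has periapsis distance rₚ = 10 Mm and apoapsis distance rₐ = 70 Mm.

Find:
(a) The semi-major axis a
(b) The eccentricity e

Convert to SI: rₚ = 10 Mm = 1e+07 m; rₐ = 70 Mm = 7e+07 m.
(a) a = (rₚ + rₐ) / 2 = (1e+07 + 7e+07) / 2 ≈ 4e+07 m = 40 Mm.
(b) e = (rₐ − rₚ) / (rₐ + rₚ) = (7e+07 − 1e+07) / (7e+07 + 1e+07) ≈ 0.75.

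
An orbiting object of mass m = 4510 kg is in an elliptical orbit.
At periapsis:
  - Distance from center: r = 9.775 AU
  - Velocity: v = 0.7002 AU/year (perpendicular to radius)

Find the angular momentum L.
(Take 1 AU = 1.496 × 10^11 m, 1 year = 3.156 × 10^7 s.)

Convert to SI: r = 9.775 AU = 1.46234e+12 m; v = 0.7002 AU/year = 3319.07 m/s.
Since v is perpendicular to r, L = m · v · r.
L = 4510 · 3319.07 · 1.46234e+12 kg·m²/s ≈ 2.189e+19 kg·m²/s.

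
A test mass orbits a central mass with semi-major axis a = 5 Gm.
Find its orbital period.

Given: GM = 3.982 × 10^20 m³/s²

Convert to SI: a = 5 Gm = 5e+09 m.
Kepler's third law: T = 2π √(a³ / GM).
Substituting a = 5e+09 m and GM = 3.982e+20 m³/s²:
T = 2π √((5e+09)³ / 3.982e+20) s
T ≈ 1.113e+05 s = 1.288 days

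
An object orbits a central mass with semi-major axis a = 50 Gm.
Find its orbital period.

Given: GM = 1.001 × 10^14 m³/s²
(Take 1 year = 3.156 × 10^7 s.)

Convert to SI: a = 50 Gm = 5e+10 m.
Kepler's third law: T = 2π √(a³ / GM).
Substituting a = 5e+10 m and GM = 1.001e+14 m³/s²:
T = 2π √((5e+10)³ / 1.001e+14) s
T ≈ 7.021e+09 s = 222.5 years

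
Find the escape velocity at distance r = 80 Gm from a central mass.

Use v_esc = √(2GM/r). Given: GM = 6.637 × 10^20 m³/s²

Convert to SI: r = 80 Gm = 8e+10 m.
Escape velocity comes from setting total energy to zero: ½v² − GM/r = 0 ⇒ v_esc = √(2GM / r).
v_esc = √(2 · 6.637e+20 / 8e+10) m/s ≈ 1.288e+05 m/s = 128.8 km/s.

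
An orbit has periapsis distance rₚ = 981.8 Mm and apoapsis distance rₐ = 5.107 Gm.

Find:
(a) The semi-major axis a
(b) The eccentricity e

Convert to SI: rₚ = 981.8 Mm = 9.818e+08 m; rₐ = 5.107 Gm = 5.107e+09 m.
(a) a = (rₚ + rₐ) / 2 = (9.818e+08 + 5.107e+09) / 2 ≈ 3.044e+09 m = 3.044 Gm.
(b) e = (rₐ − rₚ) / (rₐ + rₚ) = (5.107e+09 − 9.818e+08) / (5.107e+09 + 9.818e+08) ≈ 0.6775.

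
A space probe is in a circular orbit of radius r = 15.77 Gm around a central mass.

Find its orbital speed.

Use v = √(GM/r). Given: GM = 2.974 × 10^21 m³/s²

Convert to SI: r = 15.77 Gm = 1.577e+10 m.
For a circular orbit, gravity supplies the centripetal force, so v = √(GM / r).
v = √(2.974e+21 / 1.577e+10) m/s ≈ 4.343e+05 m/s = 434.3 km/s.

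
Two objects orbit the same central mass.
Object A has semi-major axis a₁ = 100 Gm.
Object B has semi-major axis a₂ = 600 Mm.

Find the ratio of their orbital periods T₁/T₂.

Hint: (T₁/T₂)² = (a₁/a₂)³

Convert to SI: a₁ = 100 Gm = 1e+11 m; a₂ = 600 Mm = 6e+08 m.
From Kepler's third law, (T₁/T₂)² = (a₁/a₂)³, so T₁/T₂ = (a₁/a₂)^(3/2).
a₁/a₂ = 1e+11 / 6e+08 = 166.667.
T₁/T₂ = (166.667)^(3/2) ≈ 2152.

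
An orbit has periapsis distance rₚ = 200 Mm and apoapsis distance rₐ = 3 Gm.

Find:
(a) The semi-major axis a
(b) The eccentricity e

Convert to SI: rₚ = 200 Mm = 2e+08 m; rₐ = 3 Gm = 3e+09 m.
(a) a = (rₚ + rₐ) / 2 = (2e+08 + 3e+09) / 2 ≈ 1.6e+09 m = 1.6 Gm.
(b) e = (rₐ − rₚ) / (rₐ + rₚ) = (3e+09 − 2e+08) / (3e+09 + 2e+08) ≈ 0.875.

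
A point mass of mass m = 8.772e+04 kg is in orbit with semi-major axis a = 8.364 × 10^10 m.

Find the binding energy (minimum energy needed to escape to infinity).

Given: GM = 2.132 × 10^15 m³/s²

Total orbital energy is E = −GMm/(2a); binding energy is E_bind = −E = GMm/(2a).
E_bind = 2.132e+15 · 8.772e+04 / (2 · 8.364e+10) J ≈ 1.118e+09 J = 1.118 GJ.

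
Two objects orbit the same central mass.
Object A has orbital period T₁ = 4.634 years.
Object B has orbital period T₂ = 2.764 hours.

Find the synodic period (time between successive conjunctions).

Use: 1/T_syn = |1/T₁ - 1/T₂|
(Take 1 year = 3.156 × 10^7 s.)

Convert to SI: T₁ = 4.634 years = 1.46249e+08 s; T₂ = 2.764 hours = 9950.4 s.
T_syn = |T₁ · T₂ / (T₁ − T₂)|.
T_syn = |1.46249e+08 · 9950.4 / (1.46249e+08 − 9950.4)| s ≈ 9951 s = 2.764 hours.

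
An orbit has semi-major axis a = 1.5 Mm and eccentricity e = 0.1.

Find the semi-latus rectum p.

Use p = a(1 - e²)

Convert to SI: a = 1.5 Mm = 1.5e+06 m.
p = a (1 − e²).
p = 1.5e+06 · (1 − (0.1)²) = 1.5e+06 · 0.99 ≈ 1.485e+06 m = 1.485 Mm.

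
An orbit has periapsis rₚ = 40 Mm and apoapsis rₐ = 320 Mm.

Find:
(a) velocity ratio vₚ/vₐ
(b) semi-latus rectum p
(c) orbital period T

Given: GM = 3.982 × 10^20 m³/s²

Convert to SI: rₚ = 40 Mm = 4e+07 m; rₐ = 320 Mm = 3.2e+08 m.
(a) Conservation of angular momentum (rₚvₚ = rₐvₐ) gives vₚ/vₐ = rₐ/rₚ = 3.2e+08/4e+07 ≈ 8
(b) From a = (rₚ + rₐ)/2 = 1.8e+08 m and e = (rₐ − rₚ)/(rₐ + rₚ) = 0.777778, p = a(1 − e²) = 1.8e+08 · (1 − (0.777778)²) ≈ 7.111e+07 m
(c) With a = (rₚ + rₐ)/2 = 1.8e+08 m, T = 2π √(a³/GM) = 2π √((1.8e+08)³/3.982e+20) s ≈ 760.4 s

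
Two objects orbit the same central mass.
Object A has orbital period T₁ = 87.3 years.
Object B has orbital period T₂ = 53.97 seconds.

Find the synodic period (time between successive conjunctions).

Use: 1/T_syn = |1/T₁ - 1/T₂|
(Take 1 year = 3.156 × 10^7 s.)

Convert to SI: T₁ = 87.3 years = 2.75519e+09 s.
T_syn = |T₁ · T₂ / (T₁ − T₂)|.
T_syn = |2.75519e+09 · 53.97 / (2.75519e+09 − 53.97)| s ≈ 53.97 s = 53.97 seconds.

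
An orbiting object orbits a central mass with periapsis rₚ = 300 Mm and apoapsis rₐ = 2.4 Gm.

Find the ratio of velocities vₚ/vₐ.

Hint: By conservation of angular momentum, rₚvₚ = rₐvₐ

Convert to SI: rₚ = 300 Mm = 3e+08 m; rₐ = 2.4 Gm = 2.4e+09 m.
Conservation of angular momentum gives rₚvₚ = rₐvₐ, so vₚ/vₐ = rₐ/rₚ.
vₚ/vₐ = 2.4e+09 / 3e+08 ≈ 8.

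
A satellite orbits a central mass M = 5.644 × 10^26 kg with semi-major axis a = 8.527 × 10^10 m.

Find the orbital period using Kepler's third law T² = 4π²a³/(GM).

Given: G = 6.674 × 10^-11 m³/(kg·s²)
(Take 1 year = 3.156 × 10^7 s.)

GM = G · M = 6.674e-11 · 5.644e+26 = 3.76681e+16 m³/s².
Kepler's third law: T = 2π √(a³ / GM).
Substituting a = 8.527e+10 m and GM = 3.76681e+16 m³/s²:
T = 2π √((8.527e+10)³ / 3.76681e+16) s
T ≈ 8.061e+08 s = 25.54 years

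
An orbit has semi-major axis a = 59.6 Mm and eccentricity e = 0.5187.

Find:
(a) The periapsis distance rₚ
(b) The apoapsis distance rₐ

Convert to SI: a = 59.6 Mm = 5.96e+07 m.
(a) rₚ = a(1 − e) = 5.96e+07 · (1 − 0.5187) = 5.96e+07 · 0.4813 ≈ 2.869e+07 m = 28.69 Mm.
(b) rₐ = a(1 + e) = 5.96e+07 · (1 + 0.5187) = 5.96e+07 · 1.5187 ≈ 9.051e+07 m = 90.51 Mm.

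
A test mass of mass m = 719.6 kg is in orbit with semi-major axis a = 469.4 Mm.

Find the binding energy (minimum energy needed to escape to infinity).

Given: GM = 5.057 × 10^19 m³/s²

Convert to SI: a = 469.4 Mm = 4.694e+08 m.
Total orbital energy is E = −GMm/(2a); binding energy is E_bind = −E = GMm/(2a).
E_bind = 5.057e+19 · 719.6 / (2 · 4.694e+08) J ≈ 3.876e+13 J = 38.76 TJ.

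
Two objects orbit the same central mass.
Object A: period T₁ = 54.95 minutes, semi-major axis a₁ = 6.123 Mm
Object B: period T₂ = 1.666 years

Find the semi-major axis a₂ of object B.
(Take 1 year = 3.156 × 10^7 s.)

Convert to SI: T₁ = 54.95 minutes = 3297 s; a₁ = 6.123 Mm = 6.123e+06 m; T₂ = 1.666 years = 5.2579e+07 s.
Kepler's third law: (T₁/T₂)² = (a₁/a₂)³ ⇒ a₂ = a₁ · (T₂/T₁)^(2/3).
T₂/T₁ = 5.2579e+07 / 3297 = 15947.5.
a₂ = 6.123e+06 · (15947.5)^(2/3) m ≈ 3.879e+09 m = 3.879 Gm.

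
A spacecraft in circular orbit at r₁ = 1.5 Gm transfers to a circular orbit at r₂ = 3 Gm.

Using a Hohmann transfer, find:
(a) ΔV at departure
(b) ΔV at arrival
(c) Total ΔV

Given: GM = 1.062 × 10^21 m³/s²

Convert to SI: r₁ = 1.5 Gm = 1.5e+09 m; r₂ = 3 Gm = 3e+09 m.
Transfer semi-major axis: a_t = (r₁ + r₂)/2 = (1.5e+09 + 3e+09)/2 = 2.25e+09 m.
Circular speeds: v₁ = √(GM/r₁) = 841427 m/s, v₂ = √(GM/r₂) = 594979 m/s.
Transfer speeds (vis-viva v² = GM(2/r − 1/a_t)): v₁ᵗ = 971597 m/s, v₂ᵗ = 485798 m/s.
(a) ΔV₁ = |v₁ᵗ − v₁| ≈ 1.302e+05 m/s = 130.2 km/s.
(b) ΔV₂ = |v₂ − v₂ᵗ| ≈ 1.092e+05 m/s = 109.2 km/s.
(c) ΔV_total = ΔV₁ + ΔV₂ ≈ 2.393e+05 m/s = 239.3 km/s.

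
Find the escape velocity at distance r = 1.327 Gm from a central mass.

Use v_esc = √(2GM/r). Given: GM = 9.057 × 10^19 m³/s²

Convert to SI: r = 1.327 Gm = 1.327e+09 m.
Escape velocity comes from setting total energy to zero: ½v² − GM/r = 0 ⇒ v_esc = √(2GM / r).
v_esc = √(2 · 9.057e+19 / 1.327e+09) m/s ≈ 3.695e+05 m/s = 369.5 km/s.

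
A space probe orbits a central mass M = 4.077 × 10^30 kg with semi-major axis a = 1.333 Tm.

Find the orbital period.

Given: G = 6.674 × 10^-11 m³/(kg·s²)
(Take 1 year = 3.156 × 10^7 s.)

Convert to SI: a = 1.333 Tm = 1.333e+12 m.
GM = G · M = 6.674e-11 · 4.077e+30 = 2.72099e+20 m³/s².
Kepler's third law: T = 2π √(a³ / GM).
Substituting a = 1.333e+12 m and GM = 2.72099e+20 m³/s²:
T = 2π √((1.333e+12)³ / 2.72099e+20) s
T ≈ 5.862e+08 s = 18.57 years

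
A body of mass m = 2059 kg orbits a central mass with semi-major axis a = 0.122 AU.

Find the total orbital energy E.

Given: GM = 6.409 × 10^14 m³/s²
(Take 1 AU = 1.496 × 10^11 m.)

Convert to SI: a = 0.122 AU = 1.82512e+10 m.
E = −GMm / (2a).
E = −6.409e+14 · 2059 / (2 · 1.82512e+10) J ≈ -3.615e+07 J = -36.15 MJ.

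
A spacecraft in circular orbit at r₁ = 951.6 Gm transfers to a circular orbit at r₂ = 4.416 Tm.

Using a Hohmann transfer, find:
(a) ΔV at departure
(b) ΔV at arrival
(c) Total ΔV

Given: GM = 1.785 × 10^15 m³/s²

Convert to SI: r₁ = 951.6 Gm = 9.516e+11 m; r₂ = 4.416 Tm = 4.416e+12 m.
Transfer semi-major axis: a_t = (r₁ + r₂)/2 = (9.516e+11 + 4.416e+12)/2 = 2.6838e+12 m.
Circular speeds: v₁ = √(GM/r₁) = 43.3104 m/s, v₂ = √(GM/r₂) = 20.105 m/s.
Transfer speeds (vis-viva v² = GM(2/r − 1/a_t)): v₁ᵗ = 55.556 m/s, v₂ᵗ = 11.9717 m/s.
(a) ΔV₁ = |v₁ᵗ − v₁| ≈ 12.25 m/s = 12.25 m/s.
(b) ΔV₂ = |v₂ − v₂ᵗ| ≈ 8.133 m/s = 8.133 m/s.
(c) ΔV_total = ΔV₁ + ΔV₂ ≈ 20.38 m/s = 20.38 m/s.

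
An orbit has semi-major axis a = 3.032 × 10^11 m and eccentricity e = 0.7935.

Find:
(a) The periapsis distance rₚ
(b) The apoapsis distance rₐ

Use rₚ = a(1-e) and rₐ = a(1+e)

(a) rₚ = a(1 − e) = 3.032e+11 · (1 − 0.7935) = 3.032e+11 · 0.2065 ≈ 6.261e+10 m = 6.261 × 10^10 m.
(b) rₐ = a(1 + e) = 3.032e+11 · (1 + 0.7935) = 3.032e+11 · 1.7935 ≈ 5.438e+11 m = 5.438 × 10^11 m.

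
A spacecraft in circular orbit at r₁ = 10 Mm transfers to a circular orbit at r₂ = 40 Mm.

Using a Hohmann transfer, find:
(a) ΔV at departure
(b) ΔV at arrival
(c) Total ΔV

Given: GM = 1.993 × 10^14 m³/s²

Convert to SI: r₁ = 10 Mm = 1e+07 m; r₂ = 40 Mm = 4e+07 m.
Transfer semi-major axis: a_t = (r₁ + r₂)/2 = (1e+07 + 4e+07)/2 = 2.5e+07 m.
Circular speeds: v₁ = √(GM/r₁) = 4464.3 m/s, v₂ = √(GM/r₂) = 2232.15 m/s.
Transfer speeds (vis-viva v² = GM(2/r − 1/a_t)): v₁ᵗ = 5646.95 m/s, v₂ᵗ = 1411.74 m/s.
(a) ΔV₁ = |v₁ᵗ − v₁| ≈ 1183 m/s = 1.183 km/s.
(b) ΔV₂ = |v₂ − v₂ᵗ| ≈ 820.4 m/s = 820.4 m/s.
(c) ΔV_total = ΔV₁ + ΔV₂ ≈ 2003 m/s = 2.003 km/s.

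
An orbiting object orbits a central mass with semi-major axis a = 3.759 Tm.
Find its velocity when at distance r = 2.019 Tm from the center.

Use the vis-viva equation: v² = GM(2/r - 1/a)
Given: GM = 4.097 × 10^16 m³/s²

Convert to SI: a = 3.759 Tm = 3.759e+12 m; r = 2.019 Tm = 2.019e+12 m.
Vis-viva: v = √(GM · (2/r − 1/a)).
2/r − 1/a = 2/2.019e+12 − 1/3.759e+12 = 7.24561e-13 m⁻¹.
v = √(4.097e+16 · 7.24561e-13) m/s ≈ 172.3 m/s = 172.3 m/s.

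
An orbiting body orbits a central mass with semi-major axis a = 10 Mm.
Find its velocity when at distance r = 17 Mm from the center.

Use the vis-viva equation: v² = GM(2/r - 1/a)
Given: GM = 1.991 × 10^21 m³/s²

Convert to SI: a = 10 Mm = 1e+07 m; r = 17 Mm = 1.7e+07 m.
Vis-viva: v = √(GM · (2/r − 1/a)).
2/r − 1/a = 2/1.7e+07 − 1/1e+07 = 1.76471e-08 m⁻¹.
v = √(1.991e+21 · 1.76471e-08) m/s ≈ 5.928e+06 m/s = 5928 km/s.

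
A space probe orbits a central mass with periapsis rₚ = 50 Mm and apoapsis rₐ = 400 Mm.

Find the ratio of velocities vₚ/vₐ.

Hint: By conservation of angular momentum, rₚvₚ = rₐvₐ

Convert to SI: rₚ = 50 Mm = 5e+07 m; rₐ = 400 Mm = 4e+08 m.
Conservation of angular momentum gives rₚvₚ = rₐvₐ, so vₚ/vₐ = rₐ/rₚ.
vₚ/vₐ = 4e+08 / 5e+07 ≈ 8.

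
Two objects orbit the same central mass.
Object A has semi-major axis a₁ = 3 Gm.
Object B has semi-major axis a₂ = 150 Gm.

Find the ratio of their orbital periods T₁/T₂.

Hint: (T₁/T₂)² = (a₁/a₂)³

Convert to SI: a₁ = 3 Gm = 3e+09 m; a₂ = 150 Gm = 1.5e+11 m.
From Kepler's third law, (T₁/T₂)² = (a₁/a₂)³, so T₁/T₂ = (a₁/a₂)^(3/2).
a₁/a₂ = 3e+09 / 1.5e+11 = 0.02.
T₁/T₂ = (0.02)^(3/2) ≈ 0.002828.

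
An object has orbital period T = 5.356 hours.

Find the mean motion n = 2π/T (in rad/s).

Convert to SI: T = 5.356 hours = 19281.6 s.
n = 2π / T.
n = 2π / 19281.6 s ≈ 0.0003259 rad/s.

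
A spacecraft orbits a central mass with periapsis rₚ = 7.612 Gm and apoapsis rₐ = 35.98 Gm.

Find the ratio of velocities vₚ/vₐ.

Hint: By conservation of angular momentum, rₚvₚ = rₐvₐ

Convert to SI: rₚ = 7.612 Gm = 7.612e+09 m; rₐ = 35.98 Gm = 3.598e+10 m.
Conservation of angular momentum gives rₚvₚ = rₐvₐ, so vₚ/vₐ = rₐ/rₚ.
vₚ/vₐ = 3.598e+10 / 7.612e+09 ≈ 4.727.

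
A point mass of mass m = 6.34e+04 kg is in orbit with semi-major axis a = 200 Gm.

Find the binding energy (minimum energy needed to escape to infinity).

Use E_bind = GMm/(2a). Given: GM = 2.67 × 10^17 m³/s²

Convert to SI: a = 200 Gm = 2e+11 m.
Total orbital energy is E = −GMm/(2a); binding energy is E_bind = −E = GMm/(2a).
E_bind = 2.67e+17 · 6.34e+04 / (2 · 2e+11) J ≈ 4.232e+10 J = 42.32 GJ.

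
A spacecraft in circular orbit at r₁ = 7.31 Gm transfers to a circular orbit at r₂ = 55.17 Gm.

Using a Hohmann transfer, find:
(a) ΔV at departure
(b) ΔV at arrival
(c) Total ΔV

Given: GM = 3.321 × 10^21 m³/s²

Convert to SI: r₁ = 7.31 Gm = 7.31e+09 m; r₂ = 55.17 Gm = 5.517e+10 m.
Transfer semi-major axis: a_t = (r₁ + r₂)/2 = (7.31e+09 + 5.517e+10)/2 = 3.124e+10 m.
Circular speeds: v₁ = √(GM/r₁) = 674025 m/s, v₂ = √(GM/r₂) = 245348 m/s.
Transfer speeds (vis-viva v² = GM(2/r − 1/a_t)): v₁ᵗ = 895719 m/s, v₂ᵗ = 118682 m/s.
(a) ΔV₁ = |v₁ᵗ − v₁| ≈ 2.217e+05 m/s = 221.7 km/s.
(b) ΔV₂ = |v₂ − v₂ᵗ| ≈ 1.267e+05 m/s = 126.7 km/s.
(c) ΔV_total = ΔV₁ + ΔV₂ ≈ 3.484e+05 m/s = 348.4 km/s.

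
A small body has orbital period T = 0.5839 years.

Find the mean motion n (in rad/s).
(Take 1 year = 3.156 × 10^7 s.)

Convert to SI: T = 0.5839 years = 1.84279e+07 s.
n = 2π / T.
n = 2π / 1.84279e+07 s ≈ 3.41e-07 rad/s.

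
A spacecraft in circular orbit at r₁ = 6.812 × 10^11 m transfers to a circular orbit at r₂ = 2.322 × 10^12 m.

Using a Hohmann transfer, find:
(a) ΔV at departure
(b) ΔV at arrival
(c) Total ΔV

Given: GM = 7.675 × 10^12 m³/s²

Transfer semi-major axis: a_t = (r₁ + r₂)/2 = (6.812e+11 + 2.322e+12)/2 = 1.5016e+12 m.
Circular speeds: v₁ = √(GM/r₁) = 3.35662 m/s, v₂ = √(GM/r₂) = 1.81806 m/s.
Transfer speeds (vis-viva v² = GM(2/r − 1/a_t)): v₁ᵗ = 4.17403 m/s, v₂ᵗ = 1.22453 m/s.
(a) ΔV₁ = |v₁ᵗ − v₁| ≈ 0.8174 m/s = 0.8174 m/s.
(b) ΔV₂ = |v₂ − v₂ᵗ| ≈ 0.5935 m/s = 0.5935 m/s.
(c) ΔV_total = ΔV₁ + ΔV₂ ≈ 1.411 m/s = 1.411 m/s.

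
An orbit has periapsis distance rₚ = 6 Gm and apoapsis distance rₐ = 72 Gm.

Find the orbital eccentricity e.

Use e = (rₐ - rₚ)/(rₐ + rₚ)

Convert to SI: rₚ = 6 Gm = 6e+09 m; rₐ = 72 Gm = 7.2e+10 m.
e = (rₐ − rₚ) / (rₐ + rₚ).
e = (7.2e+10 − 6e+09) / (7.2e+10 + 6e+09) = 6.6e+10 / 7.8e+10 ≈ 0.8462.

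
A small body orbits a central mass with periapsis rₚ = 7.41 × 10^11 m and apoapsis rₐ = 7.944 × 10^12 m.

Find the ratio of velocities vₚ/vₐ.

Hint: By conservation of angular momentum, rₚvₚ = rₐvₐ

Conservation of angular momentum gives rₚvₚ = rₐvₐ, so vₚ/vₐ = rₐ/rₚ.
vₚ/vₐ = 7.944e+12 / 7.41e+11 ≈ 10.72.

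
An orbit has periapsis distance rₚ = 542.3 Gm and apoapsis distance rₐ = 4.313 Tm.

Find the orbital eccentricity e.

Convert to SI: rₚ = 542.3 Gm = 5.423e+11 m; rₐ = 4.313 Tm = 4.313e+12 m.
e = (rₐ − rₚ) / (rₐ + rₚ).
e = (4.313e+12 − 5.423e+11) / (4.313e+12 + 5.423e+11) = 3.7707e+12 / 4.8553e+12 ≈ 0.7766.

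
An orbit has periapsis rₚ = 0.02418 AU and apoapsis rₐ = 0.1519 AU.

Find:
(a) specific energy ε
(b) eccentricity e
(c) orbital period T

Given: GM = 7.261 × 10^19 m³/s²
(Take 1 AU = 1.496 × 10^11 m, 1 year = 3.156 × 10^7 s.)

Convert to SI: rₚ = 0.02418 AU = 3.61733e+09 m; rₐ = 0.1519 AU = 2.27242e+10 m.
(a) With a = (rₚ + rₐ)/2 = 1.31708e+10 m, ε = −GM/(2a) = −7.261e+19/(2 · 1.31708e+10) J/kg ≈ -2.756e+09 J/kg
(b) e = (rₐ − rₚ)/(rₐ + rₚ) = (2.27242e+10 − 3.61733e+09)/(2.27242e+10 + 3.61733e+09) ≈ 0.7254
(c) With a = (rₚ + rₐ)/2 = 1.31708e+10 m, T = 2π √(a³/GM) = 2π √((1.31708e+10)³/7.261e+19) s ≈ 1.115e+06 s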